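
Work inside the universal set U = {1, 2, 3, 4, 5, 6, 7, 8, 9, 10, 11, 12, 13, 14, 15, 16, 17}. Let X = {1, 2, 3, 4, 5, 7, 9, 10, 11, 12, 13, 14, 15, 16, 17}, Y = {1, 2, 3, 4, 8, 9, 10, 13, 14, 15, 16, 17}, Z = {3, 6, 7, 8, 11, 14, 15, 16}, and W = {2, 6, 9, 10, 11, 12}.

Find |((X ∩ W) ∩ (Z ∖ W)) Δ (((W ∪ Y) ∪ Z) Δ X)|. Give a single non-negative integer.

3

X ∩ W = {2, 9, 10, 11, 12}
Z ∖ W = {3, 7, 8, 14, 15, 16}
(X ∩ W) ∩ (Z ∖ W) = {}
W ∪ Y = {1, 2, 3, 4, 6, 8, 9, 10, 11, 12, 13, 14, 15, 16, 17}
(W ∪ Y) ∪ Z = {1, 2, 3, 4, 6, 7, 8, 9, 10, 11, 12, 13, 14, 15, 16, 17}
((W ∪ Y) ∪ Z) Δ X = {5, 6, 8}
((X ∩ W) ∩ (Z ∖ W)) Δ (((W ∪ Y) ∪ Z) Δ X) = {5, 6, 8}
|((X ∩ W) ∩ (Z ∖ W)) Δ (((W ∪ Y) ∪ Z) Δ X)| = 3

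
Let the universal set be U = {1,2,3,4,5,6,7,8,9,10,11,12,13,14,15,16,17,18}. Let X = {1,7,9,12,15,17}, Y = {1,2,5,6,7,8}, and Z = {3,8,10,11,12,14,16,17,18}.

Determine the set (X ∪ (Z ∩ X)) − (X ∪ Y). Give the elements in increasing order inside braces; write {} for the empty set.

Z ∩ X = {12,17}
X ∪ (Z ∩ X) = {1,7,9,12,15,17}
X ∪ Y = {1,2,5,6,7,8,9,12,15,17}
(X ∪ (Z ∩ X)) − (X ∪ Y) = {}

{}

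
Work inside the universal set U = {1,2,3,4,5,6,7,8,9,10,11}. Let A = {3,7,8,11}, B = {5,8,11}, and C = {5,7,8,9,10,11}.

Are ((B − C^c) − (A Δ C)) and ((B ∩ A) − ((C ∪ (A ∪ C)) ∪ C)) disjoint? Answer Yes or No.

Yes

C^c = {1,2,3,4,6}
B − C^c = {5,8,11}
A Δ C = {3,5,9,10}
(B − C^c) − (A Δ C) = {8,11}
B ∩ A = {8,11}
A ∪ C = {3,5,7,8,9,10,11}
C ∪ (A ∪ C) = {3,5,7,8,9,10,11}
(C ∪ (A ∪ C)) ∪ C = {3,5,7,8,9,10,11}
(B ∩ A) − ((C ∪ (A ∪ C)) ∪ C) = {}
{8,11} and {} share no elements.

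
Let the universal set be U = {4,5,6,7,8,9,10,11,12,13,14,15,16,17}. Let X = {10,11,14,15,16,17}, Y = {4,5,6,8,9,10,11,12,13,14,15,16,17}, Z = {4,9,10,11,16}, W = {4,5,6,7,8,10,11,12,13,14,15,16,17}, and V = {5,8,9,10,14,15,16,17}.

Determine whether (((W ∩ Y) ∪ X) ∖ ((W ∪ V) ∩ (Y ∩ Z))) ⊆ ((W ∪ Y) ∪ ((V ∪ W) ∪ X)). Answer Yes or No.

Yes

W ∩ Y = {4,5,6,8,10,11,12,13,14,15,16,17}
(W ∩ Y) ∪ X = {4,5,6,8,10,11,12,13,14,15,16,17}
W ∪ V = {4,5,6,7,8,9,10,11,12,13,14,15,16,17}
Y ∩ Z = {4,9,10,11,16}
(W ∪ V) ∩ (Y ∩ Z) = {4,9,10,11,16}
((W ∩ Y) ∪ X) ∖ ((W ∪ V) ∩ (Y ∩ Z)) = {5,6,8,12,13,14,15,17}
W ∪ Y = {4,5,6,7,8,9,10,11,12,13,14,15,16,17}
V ∪ W = {4,5,6,7,8,9,10,11,12,13,14,15,16,17}
(V ∪ W) ∪ X = {4,5,6,7,8,9,10,11,12,13,14,15,16,17}
(W ∪ Y) ∪ ((V ∪ W) ∪ X) = {4,5,6,7,8,9,10,11,12,13,14,15,16,17}
Every element of {5,6,8,12,13,14,15,17} is in {4,5,6,7,8,9,10,11,12,13,14,15,16,17}, so ((W ∩ Y) ∪ X) ∖ ((W ∪ V) ∩ (Y ∩ Z)) ⊆ (W ∪ Y) ∪ ((V ∪ W) ∪ X).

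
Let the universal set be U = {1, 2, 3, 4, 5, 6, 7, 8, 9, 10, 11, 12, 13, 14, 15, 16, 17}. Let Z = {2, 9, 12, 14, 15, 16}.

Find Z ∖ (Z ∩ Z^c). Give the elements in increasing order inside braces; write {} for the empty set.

Z^c = {1, 3, 4, 5, 6, 7, 8, 10, 11, 13, 17}
Z ∩ Z^c = {}
Z ∖ (Z ∩ Z^c) = {2, 9, 12, 14, 15, 16}

{2, 9, 12, 14, 15, 16}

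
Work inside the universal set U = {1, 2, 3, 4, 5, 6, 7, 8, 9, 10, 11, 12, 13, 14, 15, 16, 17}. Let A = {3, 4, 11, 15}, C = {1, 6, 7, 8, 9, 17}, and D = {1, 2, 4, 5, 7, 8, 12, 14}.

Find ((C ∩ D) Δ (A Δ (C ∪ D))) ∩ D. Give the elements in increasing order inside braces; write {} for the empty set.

C ∩ D = {1, 7, 8}
C ∪ D = {1, 2, 4, 5, 6, 7, 8, 9, 12, 14, 17}
A Δ (C ∪ D) = {1, 2, 3, 5, 6, 7, 8, 9, 11, 12, 14, 15, 17}
(C ∩ D) Δ (A Δ (C ∪ D)) = {2, 3, 5, 6, 9, 11, 12, 14, 15, 17}
((C ∩ D) Δ (A Δ (C ∪ D))) ∩ D = {2, 5, 12, 14}

{2, 5, 12, 14}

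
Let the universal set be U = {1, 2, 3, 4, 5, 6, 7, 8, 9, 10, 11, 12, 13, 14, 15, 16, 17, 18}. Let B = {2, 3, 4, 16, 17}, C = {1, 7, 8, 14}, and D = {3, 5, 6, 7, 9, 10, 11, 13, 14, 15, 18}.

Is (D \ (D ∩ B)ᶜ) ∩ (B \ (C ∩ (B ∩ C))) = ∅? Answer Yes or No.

No

D ∩ B = {3}
(D ∩ B)ᶜ = {1, 2, 4, 5, 6, 7, 8, 9, 10, 11, 12, 13, 14, 15, 16, 17, 18}
D \ (D ∩ B)ᶜ = {3}
B ∩ C = {}
C ∩ (B ∩ C) = {}
B \ (C ∩ (B ∩ C)) = {2, 3, 4, 16, 17}
3 lies in both, so they are not disjoint.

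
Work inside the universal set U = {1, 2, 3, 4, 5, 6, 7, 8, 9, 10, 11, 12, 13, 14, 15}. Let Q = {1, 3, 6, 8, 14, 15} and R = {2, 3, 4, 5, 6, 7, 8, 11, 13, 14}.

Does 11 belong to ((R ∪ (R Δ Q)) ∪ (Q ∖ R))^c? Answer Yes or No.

No

11 ∈ R and 11 ∉ Q, so 11 ∈ R Δ Q
11 ∈ R and 11 ∈ (R Δ Q), so 11 ∈ R ∪ (R Δ Q)
11 ∉ Q and 11 ∈ R, so 11 ∉ Q ∖ R
11 ∈ (R ∪ (R Δ Q)) and 11 ∉ (Q ∖ R), so 11 ∈ (R ∪ (R Δ Q)) ∪ (Q ∖ R)
11 ∉ ((R ∪ (R Δ Q)) ∪ (Q ∖ R))^c since 11 ∈ ((R ∪ (R Δ Q)) ∪ (Q ∖ R))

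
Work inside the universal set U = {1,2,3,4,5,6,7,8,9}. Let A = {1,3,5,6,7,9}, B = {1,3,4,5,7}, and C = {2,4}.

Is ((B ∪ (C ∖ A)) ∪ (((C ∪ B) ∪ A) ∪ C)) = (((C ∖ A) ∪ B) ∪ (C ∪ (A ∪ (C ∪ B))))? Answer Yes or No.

C ∖ A = {2,4}
B ∪ (C ∖ A) = {1,2,3,4,5,7}
C ∪ B = {1,2,3,4,5,7}
(C ∪ B) ∪ A = {1,2,3,4,5,6,7,9}
((C ∪ B) ∪ A) ∪ C = {1,2,3,4,5,6,7,9}
(B ∪ (C ∖ A)) ∪ (((C ∪ B) ∪ A) ∪ C) = {1,2,3,4,5,6,7,9}
(C ∖ A) ∪ B = {1,2,3,4,5,7}
A ∪ (C ∪ B) = {1,2,3,4,5,6,7,9}
C ∪ (A ∪ (C ∪ B)) = {1,2,3,4,5,6,7,9}
((C ∖ A) ∪ B) ∪ (C ∪ (A ∪ (C ∪ B))) = {1,2,3,4,5,6,7,9}
Both equal {1,2,3,4,5,6,7,9}, so (B ∪ (C ∖ A)) ∪ (((C ∪ B) ∪ A) ∪ C) = ((C ∖ A) ∪ B) ∪ (C ∪ (A ∪ (C ∪ B))).

Yes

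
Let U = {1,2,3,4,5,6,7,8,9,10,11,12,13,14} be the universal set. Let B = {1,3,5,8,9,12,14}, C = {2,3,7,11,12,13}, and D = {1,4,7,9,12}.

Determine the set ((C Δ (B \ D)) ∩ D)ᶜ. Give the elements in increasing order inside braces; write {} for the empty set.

{1,2,3,4,5,6,8,9,10,11,13,14}

B \ D = {3,5,8,14}
C Δ (B \ D) = {2,5,7,8,11,12,13,14}
(C Δ (B \ D)) ∩ D = {7,12}
((C Δ (B \ D)) ∩ D)ᶜ = {1,2,3,4,5,6,8,9,10,11,13,14}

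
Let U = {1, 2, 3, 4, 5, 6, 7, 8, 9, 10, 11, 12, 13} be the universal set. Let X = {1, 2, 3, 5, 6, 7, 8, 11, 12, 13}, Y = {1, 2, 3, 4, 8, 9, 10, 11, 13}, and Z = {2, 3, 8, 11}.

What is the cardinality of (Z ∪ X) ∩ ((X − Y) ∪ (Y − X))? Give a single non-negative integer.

Z ∪ X = {1, 2, 3, 5, 6, 7, 8, 11, 12, 13}
X − Y = {5, 6, 7, 12}
Y − X = {4, 9, 10}
(X − Y) ∪ (Y − X) = {4, 5, 6, 7, 9, 10, 12}
(Z ∪ X) ∩ ((X − Y) ∪ (Y − X)) = {5, 6, 7, 12}
|(Z ∪ X) ∩ ((X − Y) ∪ (Y − X))| = 4

4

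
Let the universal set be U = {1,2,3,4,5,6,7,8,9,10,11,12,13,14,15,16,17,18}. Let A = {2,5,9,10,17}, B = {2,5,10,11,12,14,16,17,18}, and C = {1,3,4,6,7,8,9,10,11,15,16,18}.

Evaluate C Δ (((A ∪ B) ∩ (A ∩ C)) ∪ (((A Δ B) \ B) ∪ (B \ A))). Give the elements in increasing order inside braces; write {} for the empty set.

{1,3,4,6,7,8,12,14,15}

A ∪ B = {2,5,9,10,11,12,14,16,17,18}
A ∩ C = {9,10}
(A ∪ B) ∩ (A ∩ C) = {9,10}
A Δ B = {9,11,12,14,16,18}
(A Δ B) \ B = {9}
B \ A = {11,12,14,16,18}
((A Δ B) \ B) ∪ (B \ A) = {9,11,12,14,16,18}
((A ∪ B) ∩ (A ∩ C)) ∪ (((A Δ B) \ B) ∪ (B \ A)) = {9,10,11,12,14,16,18}
C Δ (((A ∪ B) ∩ (A ∩ C)) ∪ (((A Δ B) \ B) ∪ (B \ A))) = {1,3,4,6,7,8,12,14,15}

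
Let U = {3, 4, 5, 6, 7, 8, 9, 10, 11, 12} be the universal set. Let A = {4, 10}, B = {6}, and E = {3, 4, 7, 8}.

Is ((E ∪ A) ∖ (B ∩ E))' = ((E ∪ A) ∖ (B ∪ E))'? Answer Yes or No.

No

E ∪ A = {3, 4, 7, 8, 10}
B ∩ E = {}
(E ∪ A) ∖ (B ∩ E) = {3, 4, 7, 8, 10}
((E ∪ A) ∖ (B ∩ E))' = {5, 6, 9, 11, 12}
B ∪ E = {3, 4, 6, 7, 8}
(E ∪ A) ∖ (B ∪ E) = {10}
((E ∪ A) ∖ (B ∪ E))' = {3, 4, 5, 6, 7, 8, 9, 11, 12}
3 ∈ ((E ∪ A) ∖ (B ∪ E))' but 3 ∉ ((E ∪ A) ∖ (B ∩ E))', so they differ.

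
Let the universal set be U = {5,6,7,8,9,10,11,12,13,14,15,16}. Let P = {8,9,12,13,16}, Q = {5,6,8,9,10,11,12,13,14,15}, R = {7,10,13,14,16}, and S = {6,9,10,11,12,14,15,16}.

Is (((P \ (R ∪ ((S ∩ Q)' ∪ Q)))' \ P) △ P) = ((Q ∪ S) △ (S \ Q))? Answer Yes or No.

S ∩ Q = {6,9,10,11,12,14,15}
(S ∩ Q)' = {5,7,8,13,16}
(S ∩ Q)' ∪ Q = {5,6,7,8,9,10,11,12,13,14,15,16}
R ∪ ((S ∩ Q)' ∪ Q) = {5,6,7,8,9,10,11,12,13,14,15,16}
P \ (R ∪ ((S ∩ Q)' ∪ Q)) = {}
(P \ (R ∪ ((S ∩ Q)' ∪ Q)))' = {5,6,7,8,9,10,11,12,13,14,15,16}
(P \ (R ∪ ((S ∩ Q)' ∪ Q)))' \ P = {5,6,7,10,11,14,15}
((P \ (R ∪ ((S ∩ Q)' ∪ Q)))' \ P) △ P = {5,6,7,8,9,10,11,12,13,14,15,16}
Q ∪ S = {5,6,8,9,10,11,12,13,14,15,16}
S \ Q = {16}
(Q ∪ S) △ (S \ Q) = {5,6,8,9,10,11,12,13,14,15}
7 ∈ ((P \ (R ∪ ((S ∩ Q)' ∪ Q)))' \ P) △ P but 7 ∉ (Q ∪ S) △ (S \ Q), so they differ.

No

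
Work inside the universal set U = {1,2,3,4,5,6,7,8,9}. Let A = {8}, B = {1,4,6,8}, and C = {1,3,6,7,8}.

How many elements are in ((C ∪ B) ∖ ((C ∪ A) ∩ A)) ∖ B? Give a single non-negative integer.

C ∪ B = {1,3,4,6,7,8}
C ∪ A = {1,3,6,7,8}
(C ∪ A) ∩ A = {8}
(C ∪ B) ∖ ((C ∪ A) ∩ A) = {1,3,4,6,7}
((C ∪ B) ∖ ((C ∪ A) ∩ A)) ∖ B = {3,7}
|((C ∪ B) ∖ ((C ∪ A) ∩ A)) ∖ B| = 2

2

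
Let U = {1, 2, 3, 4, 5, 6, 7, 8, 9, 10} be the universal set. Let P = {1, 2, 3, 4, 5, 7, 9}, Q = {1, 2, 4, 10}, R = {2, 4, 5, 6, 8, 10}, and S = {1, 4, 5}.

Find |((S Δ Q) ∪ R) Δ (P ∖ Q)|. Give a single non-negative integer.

S Δ Q = {2, 5, 10}
(S Δ Q) ∪ R = {2, 4, 5, 6, 8, 10}
P ∖ Q = {3, 5, 7, 9}
((S Δ Q) ∪ R) Δ (P ∖ Q) = {2, 3, 4, 6, 7, 8, 9, 10}
|((S Δ Q) ∪ R) Δ (P ∖ Q)| = 8

8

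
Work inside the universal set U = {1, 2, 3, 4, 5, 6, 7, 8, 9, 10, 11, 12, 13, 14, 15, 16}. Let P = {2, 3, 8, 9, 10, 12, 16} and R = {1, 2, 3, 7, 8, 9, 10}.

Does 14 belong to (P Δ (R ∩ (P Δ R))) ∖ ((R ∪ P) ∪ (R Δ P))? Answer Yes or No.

No

14 ∉ P and 14 ∉ R, so 14 ∉ P Δ R
14 ∉ R and 14 ∉ (P Δ R), so 14 ∉ R ∩ (P Δ R)
14 ∉ P and 14 ∉ (R ∩ (P Δ R)), so 14 ∉ P Δ (R ∩ (P Δ R))
14 ∉ R and 14 ∉ P, so 14 ∉ R ∪ P
14 ∉ R and 14 ∉ P, so 14 ∉ R Δ P
14 ∉ (R ∪ P) and 14 ∉ (R Δ P), so 14 ∉ (R ∪ P) ∪ (R Δ P)
14 ∉ (P Δ (R ∩ (P Δ R))) and 14 ∉ ((R ∪ P) ∪ (R Δ P)), so 14 ∉ (P Δ (R ∩ (P Δ R))) ∖ ((R ∪ P) ∪ (R Δ P))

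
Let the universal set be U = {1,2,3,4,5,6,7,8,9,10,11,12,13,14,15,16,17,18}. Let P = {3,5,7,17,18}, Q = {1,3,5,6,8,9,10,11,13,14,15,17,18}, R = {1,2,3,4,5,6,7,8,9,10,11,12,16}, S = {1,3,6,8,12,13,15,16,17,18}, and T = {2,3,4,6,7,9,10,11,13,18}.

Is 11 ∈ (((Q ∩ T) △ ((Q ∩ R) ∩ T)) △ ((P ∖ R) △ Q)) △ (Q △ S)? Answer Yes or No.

No

11 ∈ Q and 11 ∈ T, so 11 ∈ Q ∩ T
11 ∈ Q and 11 ∈ R, so 11 ∈ Q ∩ R
11 ∈ (Q ∩ R) and 11 ∈ T, so 11 ∈ (Q ∩ R) ∩ T
11 ∈ (Q ∩ T) and 11 ∈ ((Q ∩ R) ∩ T), so 11 ∉ (Q ∩ T) △ ((Q ∩ R) ∩ T)
11 ∉ P and 11 ∈ R, so 11 ∉ P ∖ R
11 ∉ (P ∖ R) and 11 ∈ Q, so 11 ∈ (P ∖ R) △ Q
11 ∉ ((Q ∩ T) △ ((Q ∩ R) ∩ T)) and 11 ∈ ((P ∖ R) △ Q), so 11 ∈ ((Q ∩ T) △ ((Q ∩ R) ∩ T)) △ ((P ∖ R) △ Q)
11 ∈ Q and 11 ∉ S, so 11 ∈ Q △ S
11 ∈ (((Q ∩ T) △ ((Q ∩ R) ∩ T)) △ ((P ∖ R) △ Q)) and 11 ∈ (Q △ S), so 11 ∉ (((Q ∩ T) △ ((Q ∩ R) ∩ T)) △ ((P ∖ R) △ Q)) △ (Q △ S)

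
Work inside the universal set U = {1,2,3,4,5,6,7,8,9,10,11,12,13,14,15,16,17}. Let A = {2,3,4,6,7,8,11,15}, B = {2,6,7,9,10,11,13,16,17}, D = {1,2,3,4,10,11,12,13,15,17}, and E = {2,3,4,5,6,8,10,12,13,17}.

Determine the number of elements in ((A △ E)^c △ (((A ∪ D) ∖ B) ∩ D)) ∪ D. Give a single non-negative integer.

A △ E = {5,7,10,11,12,13,15,17}
(A △ E)^c = {1,2,3,4,6,8,9,14,16}
A ∪ D = {1,2,3,4,6,7,8,10,11,12,13,15,17}
(A ∪ D) ∖ B = {1,3,4,8,12,15}
((A ∪ D) ∖ B) ∩ D = {1,3,4,12,15}
(A △ E)^c △ (((A ∪ D) ∖ B) ∩ D) = {2,6,8,9,12,14,15,16}
((A △ E)^c △ (((A ∪ D) ∖ B) ∩ D)) ∪ D = {1,2,3,4,6,8,9,10,11,12,13,14,15,16,17}
|((A △ E)^c △ (((A ∪ D) ∖ B) ∩ D)) ∪ D| = 15

15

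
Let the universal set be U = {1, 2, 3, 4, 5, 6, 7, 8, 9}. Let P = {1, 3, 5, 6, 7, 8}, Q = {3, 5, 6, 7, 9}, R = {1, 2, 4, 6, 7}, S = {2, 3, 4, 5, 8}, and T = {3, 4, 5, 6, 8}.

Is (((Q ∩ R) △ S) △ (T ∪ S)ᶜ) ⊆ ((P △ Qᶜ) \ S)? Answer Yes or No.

No

Q ∩ R = {6, 7}
(Q ∩ R) △ S = {2, 3, 4, 5, 6, 7, 8}
T ∪ S = {2, 3, 4, 5, 6, 8}
(T ∪ S)ᶜ = {1, 7, 9}
((Q ∩ R) △ S) △ (T ∪ S)ᶜ = {1, 2, 3, 4, 5, 6, 8, 9}
Qᶜ = {1, 2, 4, 8}
P △ Qᶜ = {2, 3, 4, 5, 6, 7}
(P △ Qᶜ) \ S = {6, 7}
1 ∈ ((Q ∩ R) △ S) △ (T ∪ S)ᶜ but 1 ∉ (P △ Qᶜ) \ S, so the inclusion fails.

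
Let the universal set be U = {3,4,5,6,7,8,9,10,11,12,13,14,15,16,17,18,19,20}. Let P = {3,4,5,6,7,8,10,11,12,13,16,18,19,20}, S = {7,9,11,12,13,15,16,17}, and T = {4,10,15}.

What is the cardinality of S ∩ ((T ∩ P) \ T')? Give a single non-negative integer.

0

T ∩ P = {4,10}
T' = {3,5,6,7,8,9,11,12,13,14,16,17,18,19,20}
(T ∩ P) \ T' = {4,10}
S ∩ ((T ∩ P) \ T') = {}
|S ∩ ((T ∩ P) \ T')| = 0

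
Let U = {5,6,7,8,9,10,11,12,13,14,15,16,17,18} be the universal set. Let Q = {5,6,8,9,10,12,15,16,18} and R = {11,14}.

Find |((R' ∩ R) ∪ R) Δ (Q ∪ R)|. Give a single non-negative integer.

R' = {5,6,7,8,9,10,12,13,15,16,17,18}
R' ∩ R = {}
(R' ∩ R) ∪ R = {11,14}
Q ∪ R = {5,6,8,9,10,11,12,14,15,16,18}
((R' ∩ R) ∪ R) Δ (Q ∪ R) = {5,6,8,9,10,12,15,16,18}
|((R' ∩ R) ∪ R) Δ (Q ∪ R)| = 9

9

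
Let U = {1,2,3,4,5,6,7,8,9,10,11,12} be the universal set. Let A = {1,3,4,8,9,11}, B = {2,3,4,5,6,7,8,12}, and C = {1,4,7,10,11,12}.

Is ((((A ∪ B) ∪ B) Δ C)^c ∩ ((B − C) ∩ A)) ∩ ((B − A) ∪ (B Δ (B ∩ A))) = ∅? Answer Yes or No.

A ∪ B = {1,2,3,4,5,6,7,8,9,11,12}
(A ∪ B) ∪ B = {1,2,3,4,5,6,7,8,9,11,12}
((A ∪ B) ∪ B) Δ C = {2,3,5,6,8,9,10}
(((A ∪ B) ∪ B) Δ C)^c = {1,4,7,11,12}
B − C = {2,3,5,6,8}
(B − C) ∩ A = {3,8}
(((A ∪ B) ∪ B) Δ C)^c ∩ ((B − C) ∩ A) = {}
B − A = {2,5,6,7,12}
B ∩ A = {3,4,8}
B Δ (B ∩ A) = {2,5,6,7,12}
(B − A) ∪ (B Δ (B ∩ A)) = {2,5,6,7,12}
{} and {2,5,6,7,12} share no elements.

Yes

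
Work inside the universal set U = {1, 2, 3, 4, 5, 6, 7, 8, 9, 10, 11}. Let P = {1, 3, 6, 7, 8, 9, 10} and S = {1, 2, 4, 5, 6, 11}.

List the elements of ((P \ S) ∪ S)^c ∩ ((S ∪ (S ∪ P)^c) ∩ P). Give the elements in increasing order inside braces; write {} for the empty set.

P \ S = {3, 7, 8, 9, 10}
(P \ S) ∪ S = {1, 2, 3, 4, 5, 6, 7, 8, 9, 10, 11}
((P \ S) ∪ S)^c = {}
S ∪ P = {1, 2, 3, 4, 5, 6, 7, 8, 9, 10, 11}
(S ∪ P)^c = {}
S ∪ (S ∪ P)^c = {1, 2, 4, 5, 6, 11}
(S ∪ (S ∪ P)^c) ∩ P = {1, 6}
((P \ S) ∪ S)^c ∩ ((S ∪ (S ∪ P)^c) ∩ P) = {}

{}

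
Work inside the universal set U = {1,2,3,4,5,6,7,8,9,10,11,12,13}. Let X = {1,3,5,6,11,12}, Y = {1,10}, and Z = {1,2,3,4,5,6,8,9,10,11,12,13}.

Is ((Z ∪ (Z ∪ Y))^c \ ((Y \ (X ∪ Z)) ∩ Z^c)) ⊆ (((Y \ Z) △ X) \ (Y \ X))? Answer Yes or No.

No

Z ∪ Y = {1,2,3,4,5,6,8,9,10,11,12,13}
Z ∪ (Z ∪ Y) = {1,2,3,4,5,6,8,9,10,11,12,13}
(Z ∪ (Z ∪ Y))^c = {7}
X ∪ Z = {1,2,3,4,5,6,8,9,10,11,12,13}
Y \ (X ∪ Z) = {}
Z^c = {7}
(Y \ (X ∪ Z)) ∩ Z^c = {}
(Z ∪ (Z ∪ Y))^c \ ((Y \ (X ∪ Z)) ∩ Z^c) = {7}
Y \ Z = {}
(Y \ Z) △ X = {1,3,5,6,11,12}
Y \ X = {10}
((Y \ Z) △ X) \ (Y \ X) = {1,3,5,6,11,12}
7 ∈ (Z ∪ (Z ∪ Y))^c \ ((Y \ (X ∪ Z)) ∩ Z^c) but 7 ∉ ((Y \ Z) △ X) \ (Y \ X), so the inclusion fails.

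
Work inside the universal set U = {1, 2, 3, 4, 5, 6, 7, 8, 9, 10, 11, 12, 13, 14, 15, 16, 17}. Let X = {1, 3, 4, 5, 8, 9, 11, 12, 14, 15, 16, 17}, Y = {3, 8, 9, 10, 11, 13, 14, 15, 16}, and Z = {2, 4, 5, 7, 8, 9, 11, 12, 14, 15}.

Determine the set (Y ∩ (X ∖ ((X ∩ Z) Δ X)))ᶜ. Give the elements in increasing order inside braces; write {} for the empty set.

{1, 2, 3, 4, 5, 6, 7, 10, 12, 13, 16, 17}

X ∩ Z = {4, 5, 8, 9, 11, 12, 14, 15}
(X ∩ Z) Δ X = {1, 3, 16, 17}
X ∖ ((X ∩ Z) Δ X) = {4, 5, 8, 9, 11, 12, 14, 15}
Y ∩ (X ∖ ((X ∩ Z) Δ X)) = {8, 9, 11, 14, 15}
(Y ∩ (X ∖ ((X ∩ Z) Δ X)))ᶜ = {1, 2, 3, 4, 5, 6, 7, 10, 12, 13, 16, 17}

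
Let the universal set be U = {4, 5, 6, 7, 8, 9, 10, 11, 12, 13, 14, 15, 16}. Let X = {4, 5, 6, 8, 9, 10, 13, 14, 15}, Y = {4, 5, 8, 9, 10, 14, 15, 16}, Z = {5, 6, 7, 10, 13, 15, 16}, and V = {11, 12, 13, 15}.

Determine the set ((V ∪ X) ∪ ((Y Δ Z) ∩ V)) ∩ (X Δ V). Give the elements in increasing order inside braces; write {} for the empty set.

V ∪ X = {4, 5, 6, 8, 9, 10, 11, 12, 13, 14, 15}
Y Δ Z = {4, 6, 7, 8, 9, 13, 14}
(Y Δ Z) ∩ V = {13}
(V ∪ X) ∪ ((Y Δ Z) ∩ V) = {4, 5, 6, 8, 9, 10, 11, 12, 13, 14, 15}
X Δ V = {4, 5, 6, 8, 9, 10, 11, 12, 14}
((V ∪ X) ∪ ((Y Δ Z) ∩ V)) ∩ (X Δ V) = {4, 5, 6, 8, 9, 10, 11, 12, 14}

{4, 5, 6, 8, 9, 10, 11, 12, 14}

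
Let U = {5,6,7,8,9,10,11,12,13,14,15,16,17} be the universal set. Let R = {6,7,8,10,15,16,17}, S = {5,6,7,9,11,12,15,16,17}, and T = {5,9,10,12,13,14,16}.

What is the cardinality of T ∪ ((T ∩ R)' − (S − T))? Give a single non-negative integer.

T ∩ R = {10,16}
(T ∩ R)' = {5,6,7,8,9,11,12,13,14,15,17}
S − T = {6,7,11,15,17}
(T ∩ R)' − (S − T) = {5,8,9,12,13,14}
T ∪ ((T ∩ R)' − (S − T)) = {5,8,9,10,12,13,14,16}
|T ∪ ((T ∩ R)' − (S − T))| = 8

8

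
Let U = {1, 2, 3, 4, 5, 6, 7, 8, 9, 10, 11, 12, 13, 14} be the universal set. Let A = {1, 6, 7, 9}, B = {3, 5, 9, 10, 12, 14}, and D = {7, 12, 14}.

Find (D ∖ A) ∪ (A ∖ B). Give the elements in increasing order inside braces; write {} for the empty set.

D ∖ A = {12, 14}
A ∖ B = {1, 6, 7}
(D ∖ A) ∪ (A ∖ B) = {1, 6, 7, 12, 14}

{1, 6, 7, 12, 14}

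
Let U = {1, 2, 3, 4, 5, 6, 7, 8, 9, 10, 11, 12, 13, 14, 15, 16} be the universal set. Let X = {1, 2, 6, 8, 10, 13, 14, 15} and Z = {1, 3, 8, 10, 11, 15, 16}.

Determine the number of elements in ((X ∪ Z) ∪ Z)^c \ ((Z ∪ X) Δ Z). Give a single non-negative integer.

5

X ∪ Z = {1, 2, 3, 6, 8, 10, 11, 13, 14, 15, 16}
(X ∪ Z) ∪ Z = {1, 2, 3, 6, 8, 10, 11, 13, 14, 15, 16}
((X ∪ Z) ∪ Z)^c = {4, 5, 7, 9, 12}
Z ∪ X = {1, 2, 3, 6, 8, 10, 11, 13, 14, 15, 16}
(Z ∪ X) Δ Z = {2, 6, 13, 14}
((X ∪ Z) ∪ Z)^c \ ((Z ∪ X) Δ Z) = {4, 5, 7, 9, 12}
|((X ∪ Z) ∪ Z)^c \ ((Z ∪ X) Δ Z)| = 5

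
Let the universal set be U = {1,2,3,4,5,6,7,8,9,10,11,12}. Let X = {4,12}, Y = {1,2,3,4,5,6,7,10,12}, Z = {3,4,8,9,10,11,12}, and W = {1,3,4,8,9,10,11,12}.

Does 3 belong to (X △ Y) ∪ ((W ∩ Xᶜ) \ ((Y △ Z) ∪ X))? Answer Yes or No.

3 ∉ X and 3 ∈ Y, so 3 ∈ X △ Y
3 ∉ X, so 3 ∈ Xᶜ
3 ∈ W and 3 ∈ Xᶜ, so 3 ∈ W ∩ Xᶜ
3 ∈ Y and 3 ∈ Z, so 3 ∉ Y △ Z
3 ∉ (Y △ Z) and 3 ∉ X, so 3 ∉ (Y △ Z) ∪ X
3 ∈ (W ∩ Xᶜ) and 3 ∉ ((Y △ Z) ∪ X), so 3 ∈ (W ∩ Xᶜ) \ ((Y △ Z) ∪ X)
3 ∈ (X △ Y) and 3 ∈ ((W ∩ Xᶜ) \ ((Y △ Z) ∪ X)), so 3 ∈ (X △ Y) ∪ ((W ∩ Xᶜ) \ ((Y △ Z) ∪ X))

Yes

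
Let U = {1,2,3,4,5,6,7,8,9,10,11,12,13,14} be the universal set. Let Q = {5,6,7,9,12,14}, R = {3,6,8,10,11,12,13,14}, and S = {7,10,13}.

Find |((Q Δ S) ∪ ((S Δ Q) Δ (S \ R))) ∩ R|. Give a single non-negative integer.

5

Q Δ S = {5,6,9,10,12,13,14}
S Δ Q = {5,6,9,10,12,13,14}
S \ R = {7}
(S Δ Q) Δ (S \ R) = {5,6,7,9,10,12,13,14}
(Q Δ S) ∪ ((S Δ Q) Δ (S \ R)) = {5,6,7,9,10,12,13,14}
((Q Δ S) ∪ ((S Δ Q) Δ (S \ R))) ∩ R = {6,10,12,13,14}
|((Q Δ S) ∪ ((S Δ Q) Δ (S \ R))) ∩ R| = 5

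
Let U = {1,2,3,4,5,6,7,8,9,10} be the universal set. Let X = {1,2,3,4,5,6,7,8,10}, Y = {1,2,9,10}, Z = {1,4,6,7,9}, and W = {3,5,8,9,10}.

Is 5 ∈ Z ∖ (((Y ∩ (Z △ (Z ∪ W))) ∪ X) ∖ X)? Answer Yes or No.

5 ∉ Z and 5 ∈ W, so 5 ∈ Z ∪ W
5 ∉ Z and 5 ∈ (Z ∪ W), so 5 ∈ Z △ (Z ∪ W)
5 ∉ Y and 5 ∈ (Z △ (Z ∪ W)), so 5 ∉ Y ∩ (Z △ (Z ∪ W))
5 ∉ (Y ∩ (Z △ (Z ∪ W))) and 5 ∈ X, so 5 ∈ (Y ∩ (Z △ (Z ∪ W))) ∪ X
5 ∈ ((Y ∩ (Z △ (Z ∪ W))) ∪ X) and 5 ∈ X, so 5 ∉ ((Y ∩ (Z △ (Z ∪ W))) ∪ X) ∖ X
5 ∉ Z and 5 ∉ (((Y ∩ (Z △ (Z ∪ W))) ∪ X) ∖ X), so 5 ∉ Z ∖ (((Y ∩ (Z △ (Z ∪ W))) ∪ X) ∖ X)

No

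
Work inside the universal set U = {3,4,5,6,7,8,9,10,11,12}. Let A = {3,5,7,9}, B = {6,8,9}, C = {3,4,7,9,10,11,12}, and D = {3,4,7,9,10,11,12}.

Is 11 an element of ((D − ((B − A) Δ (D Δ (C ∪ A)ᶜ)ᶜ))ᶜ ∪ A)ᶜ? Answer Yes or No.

11 ∉ B and 11 ∉ A, so 11 ∉ B − A
11 ∈ C and 11 ∉ A, so 11 ∈ C ∪ A
11 ∉ (C ∪ A)ᶜ since 11 ∈ (C ∪ A)
11 ∈ D and 11 ∉ (C ∪ A)ᶜ, so 11 ∈ D Δ (C ∪ A)ᶜ
11 ∉ (D Δ (C ∪ A)ᶜ)ᶜ since 11 ∈ (D Δ (C ∪ A)ᶜ)
11 ∉ (B − A) and 11 ∉ (D Δ (C ∪ A)ᶜ)ᶜ, so 11 ∉ (B − A) Δ (D Δ (C ∪ A)ᶜ)ᶜ
11 ∈ D and 11 ∉ ((B − A) Δ (D Δ (C ∪ A)ᶜ)ᶜ), so 11 ∈ D − ((B − A) Δ (D Δ (C ∪ A)ᶜ)ᶜ)
11 ∉ (D − ((B − A) Δ (D Δ (C ∪ A)ᶜ)ᶜ))ᶜ since 11 ∈ (D − ((B − A) Δ (D Δ (C ∪ A)ᶜ)ᶜ))
11 ∉ (D − ((B − A) Δ (D Δ (C ∪ A)ᶜ)ᶜ))ᶜ and 11 ∉ A, so 11 ∉ (D − ((B − A) Δ (D Δ (C ∪ A)ᶜ)ᶜ))ᶜ ∪ A
11 ∈ ((D − ((B − A) Δ (D Δ (C ∪ A)ᶜ)ᶜ))ᶜ ∪ A)ᶜ since 11 ∉ ((D − ((B − A) Δ (D Δ (C ∪ A)ᶜ)ᶜ))ᶜ ∪ A)

Yes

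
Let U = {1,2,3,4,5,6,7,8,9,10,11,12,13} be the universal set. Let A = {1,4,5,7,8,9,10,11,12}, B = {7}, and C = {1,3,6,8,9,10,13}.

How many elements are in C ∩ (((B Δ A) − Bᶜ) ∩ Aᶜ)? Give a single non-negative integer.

0

B Δ A = {1,4,5,8,9,10,11,12}
Bᶜ = {1,2,3,4,5,6,8,9,10,11,12,13}
(B Δ A) − Bᶜ = {}
Aᶜ = {2,3,6,13}
((B Δ A) − Bᶜ) ∩ Aᶜ = {}
C ∩ (((B Δ A) − Bᶜ) ∩ Aᶜ) = {}
|C ∩ (((B Δ A) − Bᶜ) ∩ Aᶜ)| = 0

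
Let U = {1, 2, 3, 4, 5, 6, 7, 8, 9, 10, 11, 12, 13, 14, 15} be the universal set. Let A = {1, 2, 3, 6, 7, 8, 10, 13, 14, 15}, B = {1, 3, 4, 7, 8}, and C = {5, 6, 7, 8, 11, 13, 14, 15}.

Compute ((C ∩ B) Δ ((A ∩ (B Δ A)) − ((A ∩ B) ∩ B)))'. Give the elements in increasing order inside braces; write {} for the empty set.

C ∩ B = {7, 8}
B Δ A = {2, 4, 6, 10, 13, 14, 15}
A ∩ (B Δ A) = {2, 6, 10, 13, 14, 15}
A ∩ B = {1, 3, 7, 8}
(A ∩ B) ∩ B = {1, 3, 7, 8}
(A ∩ (B Δ A)) − ((A ∩ B) ∩ B) = {2, 6, 10, 13, 14, 15}
(C ∩ B) Δ ((A ∩ (B Δ A)) − ((A ∩ B) ∩ B)) = {2, 6, 7, 8, 10, 13, 14, 15}
((C ∩ B) Δ ((A ∩ (B Δ A)) − ((A ∩ B) ∩ B)))' = {1, 3, 4, 5, 9, 11, 12}

{1, 3, 4, 5, 9, 11, 12}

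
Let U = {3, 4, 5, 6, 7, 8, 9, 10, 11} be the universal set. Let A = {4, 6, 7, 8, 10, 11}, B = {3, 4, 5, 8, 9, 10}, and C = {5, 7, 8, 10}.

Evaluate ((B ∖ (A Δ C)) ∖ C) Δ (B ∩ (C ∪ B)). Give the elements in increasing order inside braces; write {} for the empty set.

{4, 5, 8, 10}

A Δ C = {4, 5, 6, 11}
B ∖ (A Δ C) = {3, 8, 9, 10}
(B ∖ (A Δ C)) ∖ C = {3, 9}
C ∪ B = {3, 4, 5, 7, 8, 9, 10}
B ∩ (C ∪ B) = {3, 4, 5, 8, 9, 10}
((B ∖ (A Δ C)) ∖ C) Δ (B ∩ (C ∪ B)) = {4, 5, 8, 10}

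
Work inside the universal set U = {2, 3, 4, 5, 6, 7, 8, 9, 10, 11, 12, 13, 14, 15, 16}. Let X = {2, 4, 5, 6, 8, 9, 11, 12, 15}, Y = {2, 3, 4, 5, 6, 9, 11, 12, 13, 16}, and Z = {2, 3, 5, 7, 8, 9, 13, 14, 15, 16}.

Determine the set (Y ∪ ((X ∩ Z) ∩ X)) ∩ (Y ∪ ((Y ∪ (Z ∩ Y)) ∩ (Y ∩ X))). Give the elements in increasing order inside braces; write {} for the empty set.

X ∩ Z = {2, 5, 8, 9, 15}
(X ∩ Z) ∩ X = {2, 5, 8, 9, 15}
Y ∪ ((X ∩ Z) ∩ X) = {2, 3, 4, 5, 6, 8, 9, 11, 12, 13, 15, 16}
Z ∩ Y = {2, 3, 5, 9, 13, 16}
Y ∪ (Z ∩ Y) = {2, 3, 4, 5, 6, 9, 11, 12, 13, 16}
Y ∩ X = {2, 4, 5, 6, 9, 11, 12}
(Y ∪ (Z ∩ Y)) ∩ (Y ∩ X) = {2, 4, 5, 6, 9, 11, 12}
Y ∪ ((Y ∪ (Z ∩ Y)) ∩ (Y ∩ X)) = {2, 3, 4, 5, 6, 9, 11, 12, 13, 16}
(Y ∪ ((X ∩ Z) ∩ X)) ∩ (Y ∪ ((Y ∪ (Z ∩ Y)) ∩ (Y ∩ X))) = {2, 3, 4, 5, 6, 9, 11, 12, 13, 16}

{2, 3, 4, 5, 6, 9, 11, 12, 13, 16}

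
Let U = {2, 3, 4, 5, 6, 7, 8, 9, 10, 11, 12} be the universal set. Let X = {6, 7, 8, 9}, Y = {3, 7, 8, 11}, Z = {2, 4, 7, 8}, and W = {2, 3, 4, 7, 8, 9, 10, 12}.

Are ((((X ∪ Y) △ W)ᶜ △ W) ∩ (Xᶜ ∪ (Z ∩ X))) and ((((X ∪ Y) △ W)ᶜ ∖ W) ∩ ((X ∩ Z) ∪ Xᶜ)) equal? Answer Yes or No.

No

X ∪ Y = {3, 6, 7, 8, 9, 11}
(X ∪ Y) △ W = {2, 4, 6, 10, 11, 12}
((X ∪ Y) △ W)ᶜ = {3, 5, 7, 8, 9}
((X ∪ Y) △ W)ᶜ △ W = {2, 4, 5, 10, 12}
Xᶜ = {2, 3, 4, 5, 10, 11, 12}
Z ∩ X = {7, 8}
Xᶜ ∪ (Z ∩ X) = {2, 3, 4, 5, 7, 8, 10, 11, 12}
(((X ∪ Y) △ W)ᶜ △ W) ∩ (Xᶜ ∪ (Z ∩ X)) = {2, 4, 5, 10, 12}
((X ∪ Y) △ W)ᶜ ∖ W = {5}
X ∩ Z = {7, 8}
(X ∩ Z) ∪ Xᶜ = {2, 3, 4, 5, 7, 8, 10, 11, 12}
(((X ∪ Y) △ W)ᶜ ∖ W) ∩ ((X ∩ Z) ∪ Xᶜ) = {5}
2 ∈ (((X ∪ Y) △ W)ᶜ △ W) ∩ (Xᶜ ∪ (Z ∩ X)) but 2 ∉ (((X ∪ Y) △ W)ᶜ ∖ W) ∩ ((X ∩ Z) ∪ Xᶜ), so they differ.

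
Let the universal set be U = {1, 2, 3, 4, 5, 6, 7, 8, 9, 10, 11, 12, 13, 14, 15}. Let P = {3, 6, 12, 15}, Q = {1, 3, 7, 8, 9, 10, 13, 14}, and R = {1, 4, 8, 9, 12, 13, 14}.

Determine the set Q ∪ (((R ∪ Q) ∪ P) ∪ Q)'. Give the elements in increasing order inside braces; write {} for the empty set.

R ∪ Q = {1, 3, 4, 7, 8, 9, 10, 12, 13, 14}
(R ∪ Q) ∪ P = {1, 3, 4, 6, 7, 8, 9, 10, 12, 13, 14, 15}
((R ∪ Q) ∪ P) ∪ Q = {1, 3, 4, 6, 7, 8, 9, 10, 12, 13, 14, 15}
(((R ∪ Q) ∪ P) ∪ Q)' = {2, 5, 11}
Q ∪ (((R ∪ Q) ∪ P) ∪ Q)' = {1, 2, 3, 5, 7, 8, 9, 10, 11, 13, 14}

{1, 2, 3, 5, 7, 8, 9, 10, 11, 13, 14}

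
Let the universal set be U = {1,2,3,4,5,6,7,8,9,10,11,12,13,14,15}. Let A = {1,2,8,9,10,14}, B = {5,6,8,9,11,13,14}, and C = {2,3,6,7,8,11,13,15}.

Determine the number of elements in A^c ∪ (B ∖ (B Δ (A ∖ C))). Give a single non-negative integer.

11

A^c = {3,4,5,6,7,11,12,13,15}
A ∖ C = {1,9,10,14}
B Δ (A ∖ C) = {1,5,6,8,10,11,13}
B ∖ (B Δ (A ∖ C)) = {9,14}
A^c ∪ (B ∖ (B Δ (A ∖ C))) = {3,4,5,6,7,9,11,12,13,14,15}
|A^c ∪ (B ∖ (B Δ (A ∖ C)))| = 11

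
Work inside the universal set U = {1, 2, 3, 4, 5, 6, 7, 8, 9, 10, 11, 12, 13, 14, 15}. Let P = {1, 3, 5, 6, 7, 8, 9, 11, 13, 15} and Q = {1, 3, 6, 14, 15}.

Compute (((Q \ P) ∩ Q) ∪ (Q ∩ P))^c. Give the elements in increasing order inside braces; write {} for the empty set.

Q \ P = {14}
(Q \ P) ∩ Q = {14}
Q ∩ P = {1, 3, 6, 15}
((Q \ P) ∩ Q) ∪ (Q ∩ P) = {1, 3, 6, 14, 15}
(((Q \ P) ∩ Q) ∪ (Q ∩ P))^c = {2, 4, 5, 7, 8, 9, 10, 11, 12, 13}

{2, 4, 5, 7, 8, 9, 10, 11, 12, 13}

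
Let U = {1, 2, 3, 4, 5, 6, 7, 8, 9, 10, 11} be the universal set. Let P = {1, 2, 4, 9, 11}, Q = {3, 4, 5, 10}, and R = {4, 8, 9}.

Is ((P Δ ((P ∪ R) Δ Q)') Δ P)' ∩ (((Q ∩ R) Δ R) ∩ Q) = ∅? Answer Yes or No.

P ∪ R = {1, 2, 4, 8, 9, 11}
(P ∪ R) Δ Q = {1, 2, 3, 5, 8, 9, 10, 11}
((P ∪ R) Δ Q)' = {4, 6, 7}
P Δ ((P ∪ R) Δ Q)' = {1, 2, 6, 7, 9, 11}
(P Δ ((P ∪ R) Δ Q)') Δ P = {4, 6, 7}
((P Δ ((P ∪ R) Δ Q)') Δ P)' = {1, 2, 3, 5, 8, 9, 10, 11}
Q ∩ R = {4}
(Q ∩ R) Δ R = {8, 9}
((Q ∩ R) Δ R) ∩ Q = {}
{1, 2, 3, 5, 8, 9, 10, 11} and {} share no elements.

Yes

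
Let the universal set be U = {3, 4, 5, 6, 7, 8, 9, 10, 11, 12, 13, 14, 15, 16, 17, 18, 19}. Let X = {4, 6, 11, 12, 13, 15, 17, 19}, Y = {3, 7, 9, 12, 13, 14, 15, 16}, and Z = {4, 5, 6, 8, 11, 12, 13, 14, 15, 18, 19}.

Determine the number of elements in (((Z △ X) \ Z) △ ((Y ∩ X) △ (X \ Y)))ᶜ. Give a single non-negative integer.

Z △ X = {5, 8, 14, 17, 18}
(Z △ X) \ Z = {17}
Y ∩ X = {12, 13, 15}
X \ Y = {4, 6, 11, 17, 19}
(Y ∩ X) △ (X \ Y) = {4, 6, 11, 12, 13, 15, 17, 19}
((Z △ X) \ Z) △ ((Y ∩ X) △ (X \ Y)) = {4, 6, 11, 12, 13, 15, 19}
(((Z △ X) \ Z) △ ((Y ∩ X) △ (X \ Y)))ᶜ = {3, 5, 7, 8, 9, 10, 14, 16, 17, 18}
|(((Z △ X) \ Z) △ ((Y ∩ X) △ (X \ Y)))ᶜ| = 10

10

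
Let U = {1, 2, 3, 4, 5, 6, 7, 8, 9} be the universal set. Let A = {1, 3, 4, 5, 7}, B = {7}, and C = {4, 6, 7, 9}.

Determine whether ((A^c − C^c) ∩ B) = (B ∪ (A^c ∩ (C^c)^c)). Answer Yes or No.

No

A^c = {2, 6, 8, 9}
C^c = {1, 2, 3, 5, 8}
A^c − C^c = {6, 9}
(A^c − C^c) ∩ B = {}
(C^c)^c = {4, 6, 7, 9}
A^c ∩ (C^c)^c = {6, 9}
B ∪ (A^c ∩ (C^c)^c) = {6, 7, 9}
6 ∈ B ∪ (A^c ∩ (C^c)^c) but 6 ∉ (A^c − C^c) ∩ B, so they differ.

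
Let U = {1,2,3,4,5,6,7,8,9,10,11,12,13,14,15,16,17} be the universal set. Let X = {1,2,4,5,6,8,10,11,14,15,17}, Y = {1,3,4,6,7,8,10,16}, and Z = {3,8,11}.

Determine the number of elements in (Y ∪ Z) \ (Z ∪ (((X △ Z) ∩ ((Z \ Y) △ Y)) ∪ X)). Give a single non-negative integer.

Y ∪ Z = {1,3,4,6,7,8,10,11,16}
X △ Z = {1,2,3,4,5,6,10,14,15,17}
Z \ Y = {11}
(Z \ Y) △ Y = {1,3,4,6,7,8,10,11,16}
(X △ Z) ∩ ((Z \ Y) △ Y) = {1,3,4,6,10}
((X △ Z) ∩ ((Z \ Y) △ Y)) ∪ X = {1,2,3,4,5,6,8,10,11,14,15,17}
Z ∪ (((X △ Z) ∩ ((Z \ Y) △ Y)) ∪ X) = {1,2,3,4,5,6,8,10,11,14,15,17}
(Y ∪ Z) \ (Z ∪ (((X △ Z) ∩ ((Z \ Y) △ Y)) ∪ X)) = {7,16}
|(Y ∪ Z) \ (Z ∪ (((X △ Z) ∩ ((Z \ Y) △ Y)) ∪ X))| = 2

2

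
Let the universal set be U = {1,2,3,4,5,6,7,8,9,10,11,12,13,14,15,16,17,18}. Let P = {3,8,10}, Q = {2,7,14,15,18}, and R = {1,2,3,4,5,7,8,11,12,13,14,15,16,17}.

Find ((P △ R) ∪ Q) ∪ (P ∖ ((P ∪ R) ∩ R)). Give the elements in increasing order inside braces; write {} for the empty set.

P △ R = {1,2,4,5,7,10,11,12,13,14,15,16,17}
(P △ R) ∪ Q = {1,2,4,5,7,10,11,12,13,14,15,16,17,18}
P ∪ R = {1,2,3,4,5,7,8,10,11,12,13,14,15,16,17}
(P ∪ R) ∩ R = {1,2,3,4,5,7,8,11,12,13,14,15,16,17}
P ∖ ((P ∪ R) ∩ R) = {10}
((P △ R) ∪ Q) ∪ (P ∖ ((P ∪ R) ∩ R)) = {1,2,4,5,7,10,11,12,13,14,15,16,17,18}

{1,2,4,5,7,10,11,12,13,14,15,16,17,18}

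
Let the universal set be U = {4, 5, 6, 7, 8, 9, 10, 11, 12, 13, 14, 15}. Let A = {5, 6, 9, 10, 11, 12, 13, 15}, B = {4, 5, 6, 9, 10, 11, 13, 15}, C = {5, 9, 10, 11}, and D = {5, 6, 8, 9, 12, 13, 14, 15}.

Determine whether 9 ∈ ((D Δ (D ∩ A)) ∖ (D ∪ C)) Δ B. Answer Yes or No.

9 ∈ D and 9 ∈ A, so 9 ∈ D ∩ A
9 ∈ D and 9 ∈ (D ∩ A), so 9 ∉ D Δ (D ∩ A)
9 ∈ D and 9 ∈ C, so 9 ∈ D ∪ C
9 ∉ (D Δ (D ∩ A)) and 9 ∈ (D ∪ C), so 9 ∉ (D Δ (D ∩ A)) ∖ (D ∪ C)
9 ∉ ((D Δ (D ∩ A)) ∖ (D ∪ C)) and 9 ∈ B, so 9 ∈ ((D Δ (D ∩ A)) ∖ (D ∪ C)) Δ B

Yes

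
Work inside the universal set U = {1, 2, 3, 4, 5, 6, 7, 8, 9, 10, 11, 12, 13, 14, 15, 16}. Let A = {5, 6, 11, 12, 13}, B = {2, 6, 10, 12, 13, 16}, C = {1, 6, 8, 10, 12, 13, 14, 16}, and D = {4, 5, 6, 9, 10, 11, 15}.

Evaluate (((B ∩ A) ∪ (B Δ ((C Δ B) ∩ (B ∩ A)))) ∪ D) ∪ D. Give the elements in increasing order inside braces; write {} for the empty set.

{2, 4, 5, 6, 9, 10, 11, 12, 13, 15, 16}

B ∩ A = {6, 12, 13}
C Δ B = {1, 2, 8, 14}
(C Δ B) ∩ (B ∩ A) = {}
B Δ ((C Δ B) ∩ (B ∩ A)) = {2, 6, 10, 12, 13, 16}
(B ∩ A) ∪ (B Δ ((C Δ B) ∩ (B ∩ A))) = {2, 6, 10, 12, 13, 16}
((B ∩ A) ∪ (B Δ ((C Δ B) ∩ (B ∩ A)))) ∪ D = {2, 4, 5, 6, 9, 10, 11, 12, 13, 15, 16}
(((B ∩ A) ∪ (B Δ ((C Δ B) ∩ (B ∩ A)))) ∪ D) ∪ D = {2, 4, 5, 6, 9, 10, 11, 12, 13, 15, 16}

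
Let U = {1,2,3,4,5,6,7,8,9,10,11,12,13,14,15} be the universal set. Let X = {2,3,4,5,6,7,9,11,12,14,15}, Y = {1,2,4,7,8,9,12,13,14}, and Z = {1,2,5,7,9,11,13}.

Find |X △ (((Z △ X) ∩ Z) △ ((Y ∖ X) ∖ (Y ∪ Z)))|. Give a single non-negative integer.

13

Z △ X = {1,3,4,6,12,13,14,15}
(Z △ X) ∩ Z = {1,13}
Y ∖ X = {1,8,13}
Y ∪ Z = {1,2,4,5,7,8,9,11,12,13,14}
(Y ∖ X) ∖ (Y ∪ Z) = {}
((Z △ X) ∩ Z) △ ((Y ∖ X) ∖ (Y ∪ Z)) = {1,13}
X △ (((Z △ X) ∩ Z) △ ((Y ∖ X) ∖ (Y ∪ Z))) = {1,2,3,4,5,6,7,9,11,12,13,14,15}
|X △ (((Z △ X) ∩ Z) △ ((Y ∖ X) ∖ (Y ∪ Z)))| = 13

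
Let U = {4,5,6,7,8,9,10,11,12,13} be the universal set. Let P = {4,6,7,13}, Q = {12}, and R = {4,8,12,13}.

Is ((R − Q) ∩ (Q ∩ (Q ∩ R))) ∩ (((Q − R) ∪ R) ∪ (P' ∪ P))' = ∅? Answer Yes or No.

R − Q = {4,8,13}
Q ∩ R = {12}
Q ∩ (Q ∩ R) = {12}
(R − Q) ∩ (Q ∩ (Q ∩ R)) = {}
Q − R = {}
(Q − R) ∪ R = {4,8,12,13}
P' = {5,8,9,10,11,12}
P' ∪ P = {4,5,6,7,8,9,10,11,12,13}
((Q − R) ∪ R) ∪ (P' ∪ P) = {4,5,6,7,8,9,10,11,12,13}
(((Q − R) ∪ R) ∪ (P' ∪ P))' = {}
{} and {} share no elements.

Yes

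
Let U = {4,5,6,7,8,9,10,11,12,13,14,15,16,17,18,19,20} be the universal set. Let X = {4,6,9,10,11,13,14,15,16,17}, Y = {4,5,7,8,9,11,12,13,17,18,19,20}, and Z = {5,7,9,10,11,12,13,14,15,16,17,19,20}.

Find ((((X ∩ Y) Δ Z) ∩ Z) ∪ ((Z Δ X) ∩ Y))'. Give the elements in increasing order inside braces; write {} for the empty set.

{6,8,9,11,13,17,18}

X ∩ Y = {4,9,11,13,17}
(X ∩ Y) Δ Z = {4,5,7,10,12,14,15,16,19,20}
((X ∩ Y) Δ Z) ∩ Z = {5,7,10,12,14,15,16,19,20}
Z Δ X = {4,5,6,7,12,19,20}
(Z Δ X) ∩ Y = {4,5,7,12,19,20}
(((X ∩ Y) Δ Z) ∩ Z) ∪ ((Z Δ X) ∩ Y) = {4,5,7,10,12,14,15,16,19,20}
((((X ∩ Y) Δ Z) ∩ Z) ∪ ((Z Δ X) ∩ Y))' = {6,8,9,11,13,17,18}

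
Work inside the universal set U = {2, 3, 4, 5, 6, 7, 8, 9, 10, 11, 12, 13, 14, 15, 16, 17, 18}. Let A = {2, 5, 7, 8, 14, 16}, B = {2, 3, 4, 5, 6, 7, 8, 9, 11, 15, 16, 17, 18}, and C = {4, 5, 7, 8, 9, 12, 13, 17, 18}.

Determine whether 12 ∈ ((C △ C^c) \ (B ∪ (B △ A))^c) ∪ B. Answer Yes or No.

No

12 ∈ C, so 12 ∉ C^c
12 ∈ C and 12 ∉ C^c, so 12 ∈ C △ C^c
12 ∉ B and 12 ∉ A, so 12 ∉ B △ A
12 ∉ B and 12 ∉ (B △ A), so 12 ∉ B ∪ (B △ A)
12 ∈ (B ∪ (B △ A))^c since 12 ∉ (B ∪ (B △ A))
12 ∈ (C △ C^c) and 12 ∈ (B ∪ (B △ A))^c, so 12 ∉ (C △ C^c) \ (B ∪ (B △ A))^c
12 ∉ ((C △ C^c) \ (B ∪ (B △ A))^c) and 12 ∉ B, so 12 ∉ ((C △ C^c) \ (B ∪ (B △ A))^c) ∪ B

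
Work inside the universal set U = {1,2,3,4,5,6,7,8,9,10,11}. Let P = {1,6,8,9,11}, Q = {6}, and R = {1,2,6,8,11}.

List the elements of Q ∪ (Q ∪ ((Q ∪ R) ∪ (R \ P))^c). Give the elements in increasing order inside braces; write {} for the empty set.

Q ∪ R = {1,2,6,8,11}
R \ P = {2}
(Q ∪ R) ∪ (R \ P) = {1,2,6,8,11}
((Q ∪ R) ∪ (R \ P))^c = {3,4,5,7,9,10}
Q ∪ ((Q ∪ R) ∪ (R \ P))^c = {3,4,5,6,7,9,10}
Q ∪ (Q ∪ ((Q ∪ R) ∪ (R \ P))^c) = {3,4,5,6,7,9,10}

{3,4,5,6,7,9,10}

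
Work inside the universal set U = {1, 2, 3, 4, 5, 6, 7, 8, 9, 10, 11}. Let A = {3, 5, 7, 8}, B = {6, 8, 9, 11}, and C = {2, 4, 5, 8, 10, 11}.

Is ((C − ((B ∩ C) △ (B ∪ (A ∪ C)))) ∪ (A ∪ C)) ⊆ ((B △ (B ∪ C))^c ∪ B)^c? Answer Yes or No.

B ∩ C = {8, 11}
A ∪ C = {2, 3, 4, 5, 7, 8, 10, 11}
B ∪ (A ∪ C) = {2, 3, 4, 5, 6, 7, 8, 9, 10, 11}
(B ∩ C) △ (B ∪ (A ∪ C)) = {2, 3, 4, 5, 6, 7, 9, 10}
C − ((B ∩ C) △ (B ∪ (A ∪ C))) = {8, 11}
(C − ((B ∩ C) △ (B ∪ (A ∪ C)))) ∪ (A ∪ C) = {2, 3, 4, 5, 7, 8, 10, 11}
B ∪ C = {2, 4, 5, 6, 8, 9, 10, 11}
B △ (B ∪ C) = {2, 4, 5, 10}
(B △ (B ∪ C))^c = {1, 3, 6, 7, 8, 9, 11}
(B △ (B ∪ C))^c ∪ B = {1, 3, 6, 7, 8, 9, 11}
((B △ (B ∪ C))^c ∪ B)^c = {2, 4, 5, 10}
3 ∈ (C − ((B ∩ C) △ (B ∪ (A ∪ C)))) ∪ (A ∪ C) but 3 ∉ ((B △ (B ∪ C))^c ∪ B)^c, so the inclusion fails.

No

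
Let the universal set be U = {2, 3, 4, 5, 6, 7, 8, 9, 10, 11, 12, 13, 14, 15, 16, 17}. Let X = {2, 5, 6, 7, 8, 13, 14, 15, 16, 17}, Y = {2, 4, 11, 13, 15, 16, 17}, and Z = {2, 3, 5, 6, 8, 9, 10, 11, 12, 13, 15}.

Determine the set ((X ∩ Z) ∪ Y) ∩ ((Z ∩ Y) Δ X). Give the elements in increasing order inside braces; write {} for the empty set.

X ∩ Z = {2, 5, 6, 8, 13, 15}
(X ∩ Z) ∪ Y = {2, 4, 5, 6, 8, 11, 13, 15, 16, 17}
Z ∩ Y = {2, 11, 13, 15}
(Z ∩ Y) Δ X = {5, 6, 7, 8, 11, 14, 16, 17}
((X ∩ Z) ∪ Y) ∩ ((Z ∩ Y) Δ X) = {5, 6, 8, 11, 16, 17}

{5, 6, 8, 11, 16, 17}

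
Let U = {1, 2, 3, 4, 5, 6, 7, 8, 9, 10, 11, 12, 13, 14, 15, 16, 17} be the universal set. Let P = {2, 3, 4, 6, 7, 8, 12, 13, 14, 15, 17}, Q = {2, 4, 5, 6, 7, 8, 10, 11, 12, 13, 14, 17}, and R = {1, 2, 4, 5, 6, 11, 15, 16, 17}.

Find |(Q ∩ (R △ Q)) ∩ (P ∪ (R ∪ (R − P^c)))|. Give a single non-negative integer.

5

R △ Q = {1, 7, 8, 10, 12, 13, 14, 15, 16}
Q ∩ (R △ Q) = {7, 8, 10, 12, 13, 14}
P^c = {1, 5, 9, 10, 11, 16}
R − P^c = {2, 4, 6, 15, 17}
R ∪ (R − P^c) = {1, 2, 4, 5, 6, 11, 15, 16, 17}
P ∪ (R ∪ (R − P^c)) = {1, 2, 3, 4, 5, 6, 7, 8, 11, 12, 13, 14, 15, 16, 17}
(Q ∩ (R △ Q)) ∩ (P ∪ (R ∪ (R − P^c))) = {7, 8, 12, 13, 14}
|(Q ∩ (R △ Q)) ∩ (P ∪ (R ∪ (R − P^c)))| = 5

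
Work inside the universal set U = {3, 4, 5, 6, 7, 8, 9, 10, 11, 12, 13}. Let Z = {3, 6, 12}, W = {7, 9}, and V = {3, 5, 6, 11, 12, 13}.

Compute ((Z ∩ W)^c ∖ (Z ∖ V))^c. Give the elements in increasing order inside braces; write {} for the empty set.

{}

Z ∩ W = {}
(Z ∩ W)^c = {3, 4, 5, 6, 7, 8, 9, 10, 11, 12, 13}
Z ∖ V = {}
(Z ∩ W)^c ∖ (Z ∖ V) = {3, 4, 5, 6, 7, 8, 9, 10, 11, 12, 13}
((Z ∩ W)^c ∖ (Z ∖ V))^c = {}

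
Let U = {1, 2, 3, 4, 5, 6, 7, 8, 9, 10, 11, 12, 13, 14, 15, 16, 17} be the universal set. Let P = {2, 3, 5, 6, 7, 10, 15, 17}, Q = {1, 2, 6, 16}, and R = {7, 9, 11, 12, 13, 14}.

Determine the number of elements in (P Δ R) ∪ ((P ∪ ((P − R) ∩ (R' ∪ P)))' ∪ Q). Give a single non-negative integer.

16

P Δ R = {2, 3, 5, 6, 9, 10, 11, 12, 13, 14, 15, 17}
P − R = {2, 3, 5, 6, 10, 15, 17}
R' = {1, 2, 3, 4, 5, 6, 8, 10, 15, 16, 17}
R' ∪ P = {1, 2, 3, 4, 5, 6, 7, 8, 10, 15, 16, 17}
(P − R) ∩ (R' ∪ P) = {2, 3, 5, 6, 10, 15, 17}
P ∪ ((P − R) ∩ (R' ∪ P)) = {2, 3, 5, 6, 7, 10, 15, 17}
(P ∪ ((P − R) ∩ (R' ∪ P)))' = {1, 4, 8, 9, 11, 12, 13, 14, 16}
(P ∪ ((P − R) ∩ (R' ∪ P)))' ∪ Q = {1, 2, 4, 6, 8, 9, 11, 12, 13, 14, 16}
(P Δ R) ∪ ((P ∪ ((P − R) ∩ (R' ∪ P)))' ∪ Q) = {1, 2, 3, 4, 5, 6, 8, 9, 10, 11, 12, 13, 14, 15, 16, 17}
|(P Δ R) ∪ ((P ∪ ((P − R) ∩ (R' ∪ P)))' ∪ Q)| = 16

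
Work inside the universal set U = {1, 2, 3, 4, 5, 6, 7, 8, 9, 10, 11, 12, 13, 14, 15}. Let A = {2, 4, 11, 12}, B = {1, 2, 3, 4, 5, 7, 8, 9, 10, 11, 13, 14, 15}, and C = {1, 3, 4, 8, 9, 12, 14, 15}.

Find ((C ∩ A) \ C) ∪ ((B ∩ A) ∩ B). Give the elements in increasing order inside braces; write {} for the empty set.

{2, 4, 11}

C ∩ A = {4, 12}
(C ∩ A) \ C = {}
B ∩ A = {2, 4, 11}
(B ∩ A) ∩ B = {2, 4, 11}
((C ∩ A) \ C) ∪ ((B ∩ A) ∩ B) = {2, 4, 11}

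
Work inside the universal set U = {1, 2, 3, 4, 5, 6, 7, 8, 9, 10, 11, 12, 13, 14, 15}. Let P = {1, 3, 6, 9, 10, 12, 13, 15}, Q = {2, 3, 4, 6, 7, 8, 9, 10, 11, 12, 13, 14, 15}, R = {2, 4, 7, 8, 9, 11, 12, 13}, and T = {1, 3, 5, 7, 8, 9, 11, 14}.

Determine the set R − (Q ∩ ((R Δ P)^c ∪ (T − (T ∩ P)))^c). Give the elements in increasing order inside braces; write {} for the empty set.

R Δ P = {1, 2, 3, 4, 6, 7, 8, 10, 11, 15}
(R Δ P)^c = {5, 9, 12, 13, 14}
T ∩ P = {1, 3, 9}
T − (T ∩ P) = {5, 7, 8, 11, 14}
(R Δ P)^c ∪ (T − (T ∩ P)) = {5, 7, 8, 9, 11, 12, 13, 14}
((R Δ P)^c ∪ (T − (T ∩ P)))^c = {1, 2, 3, 4, 6, 10, 15}
Q ∩ ((R Δ P)^c ∪ (T − (T ∩ P)))^c = {2, 3, 4, 6, 10, 15}
R − (Q ∩ ((R Δ P)^c ∪ (T − (T ∩ P)))^c) = {7, 8, 9, 11, 12, 13}

{7, 8, 9, 11, 12, 13}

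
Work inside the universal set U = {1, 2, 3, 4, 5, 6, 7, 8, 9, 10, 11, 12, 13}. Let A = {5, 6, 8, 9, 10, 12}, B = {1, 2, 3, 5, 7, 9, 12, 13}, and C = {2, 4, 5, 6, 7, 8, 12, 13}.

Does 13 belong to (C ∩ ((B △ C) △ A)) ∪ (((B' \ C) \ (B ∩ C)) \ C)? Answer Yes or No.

13 ∈ B and 13 ∈ C, so 13 ∉ B △ C
13 ∉ (B △ C) and 13 ∉ A, so 13 ∉ (B △ C) △ A
13 ∈ C and 13 ∉ ((B △ C) △ A), so 13 ∉ C ∩ ((B △ C) △ A)
13 ∈ B, so 13 ∉ B'
13 ∉ B' and 13 ∈ C, so 13 ∉ B' \ C
13 ∈ B and 13 ∈ C, so 13 ∈ B ∩ C
13 ∉ (B' \ C) and 13 ∈ (B ∩ C), so 13 ∉ (B' \ C) \ (B ∩ C)
13 ∉ ((B' \ C) \ (B ∩ C)) and 13 ∈ C, so 13 ∉ ((B' \ C) \ (B ∩ C)) \ C
13 ∉ (C ∩ ((B △ C) △ A)) and 13 ∉ (((B' \ C) \ (B ∩ C)) \ C), so 13 ∉ (C ∩ ((B △ C) △ A)) ∪ (((B' \ C) \ (B ∩ C)) \ C)

No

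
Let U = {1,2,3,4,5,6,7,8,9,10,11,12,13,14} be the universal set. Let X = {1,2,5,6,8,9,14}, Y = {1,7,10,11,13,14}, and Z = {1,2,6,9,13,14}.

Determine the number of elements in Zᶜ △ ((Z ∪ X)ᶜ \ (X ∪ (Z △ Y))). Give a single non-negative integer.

Zᶜ = {3,4,5,7,8,10,11,12}
Z ∪ X = {1,2,5,6,8,9,13,14}
(Z ∪ X)ᶜ = {3,4,7,10,11,12}
Z △ Y = {2,6,7,9,10,11}
X ∪ (Z △ Y) = {1,2,5,6,7,8,9,10,11,14}
(Z ∪ X)ᶜ \ (X ∪ (Z △ Y)) = {3,4,12}
Zᶜ △ ((Z ∪ X)ᶜ \ (X ∪ (Z △ Y))) = {5,7,8,10,11}
|Zᶜ △ ((Z ∪ X)ᶜ \ (X ∪ (Z △ Y)))| = 5

5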